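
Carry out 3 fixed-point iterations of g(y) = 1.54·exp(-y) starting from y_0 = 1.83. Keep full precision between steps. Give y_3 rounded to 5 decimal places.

y_1 = g(1.830000) = 0.247037
y_2 = g(0.247037) = 1.202912
y_3 = g(1.202912) = 0.462490

0.46249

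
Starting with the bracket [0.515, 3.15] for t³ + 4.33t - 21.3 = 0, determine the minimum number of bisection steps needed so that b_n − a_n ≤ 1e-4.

Initial width b − a = 3.15 − 0.515 = 2.635000.
After n steps the width is (b−a)/2^n; need (b−a)/2^n ≤ 1e-4.
So n ≥ log₂(2.635000/1e-4) = log₂(26350.0000) ≈ 14.6855.
Hence n = 15.

15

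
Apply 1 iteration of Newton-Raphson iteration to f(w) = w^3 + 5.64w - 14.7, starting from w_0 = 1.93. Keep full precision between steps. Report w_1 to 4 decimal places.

1.7293

Newton update: w ← w − f(w)/f'(w).
f'(w) = 3w^2 + 5.64
w_0 = 1.930000: f = 3.374257, f' = 16.814700 → w_1 = 1.930000 - (3.374257)/(16.814700) = 1.729327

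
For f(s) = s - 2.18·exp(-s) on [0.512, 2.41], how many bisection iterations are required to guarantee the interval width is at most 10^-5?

Initial width b − a = 2.41 − 0.512 = 1.898000.
After n steps the width is (b−a)/2^n; need (b−a)/2^n ≤ 10^-5.
So n ≥ log₂(1.898000/10^-5) = log₂(189800.0000) ≈ 17.5341.
Hence n = 18.

18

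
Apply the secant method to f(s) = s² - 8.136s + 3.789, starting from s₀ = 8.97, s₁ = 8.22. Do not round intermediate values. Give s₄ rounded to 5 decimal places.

Secant update: s_(k+1) = s_k − f(s_k)·(s_k − s_(k-1))/(f(s_k) − f(s_(k-1))).
f(s_0) = 11.269980, f(s_1) = 4.479480
s_2 = 8.220000 - (4.479480)·(8.220000 - 8.970000)/(4.479480 - (11.269980)) = 7.725249; f(s_2) = 0.615843
s_3 = 7.725249 - (0.615843)·(7.725249 - 8.220000)/(0.615843 - (4.479480)) = 7.646388; f(s_3) = 0.045235
s_4 = 7.646388 - (0.045235)·(7.646388 - 7.725249)/(0.045235 - (0.615843)) = 7.640136; f(s_4) = 0.000532

7.64014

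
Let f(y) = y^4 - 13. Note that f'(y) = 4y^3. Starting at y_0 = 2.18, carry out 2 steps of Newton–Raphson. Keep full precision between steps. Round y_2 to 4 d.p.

1.9007

y_0 = 2.180000: f = 9.585306, f' = 41.440928 → y_1 = 2.180000 - (9.585306)/(41.440928) = 1.948700
y_1 = 1.948700: f = 1.420474, f' = 29.600200 → y_2 = 1.948700 - (1.420474)/(29.600200) = 1.900711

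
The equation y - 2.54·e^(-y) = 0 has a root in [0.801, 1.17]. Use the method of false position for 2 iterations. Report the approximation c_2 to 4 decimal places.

0.9667

f(0.801000) = -0.339155, f(1.170000) = 0.381668
step 1: c = 0.974618, f(c) = 0.016184 > 0 → new bracket [0.801000, 0.974618]
step 2: c = 0.966711, f(c) = 0.000668 > 0 → new bracket [0.801000, 0.966711]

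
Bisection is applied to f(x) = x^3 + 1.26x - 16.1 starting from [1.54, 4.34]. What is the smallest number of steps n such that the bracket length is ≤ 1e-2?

9

Initial width b − a = 4.34 − 1.54 = 2.800000.
After n steps the width is (b−a)/2^n; need (b−a)/2^n ≤ 1e-2.
So n ≥ log₂(2.800000/1e-2) = log₂(280.0000) ≈ 8.1293.
Hence n = 9.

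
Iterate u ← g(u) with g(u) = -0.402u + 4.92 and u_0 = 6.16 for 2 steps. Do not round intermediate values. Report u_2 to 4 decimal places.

3.9376

u_1 = g(6.160000) = 2.443680
u_2 = g(2.443680) = 3.937641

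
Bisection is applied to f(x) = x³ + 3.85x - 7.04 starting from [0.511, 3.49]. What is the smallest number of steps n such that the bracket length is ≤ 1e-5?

19

Initial width b − a = 3.49 − 0.511 = 2.979000.
After n steps the width is (b−a)/2^n; need (b−a)/2^n ≤ 1e-5.
So n ≥ log₂(2.979000/1e-5) = log₂(297900.0000) ≈ 18.1845.
Hence n = 19.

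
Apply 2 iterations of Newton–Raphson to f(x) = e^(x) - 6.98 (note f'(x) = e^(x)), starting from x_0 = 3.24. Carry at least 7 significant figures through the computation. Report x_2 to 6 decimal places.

Newton update: x ← x − f(x)/f'(x).
x_0 = 3.240000: f = 18.553722, f' = 25.533722 → x_1 = 3.240000 - (18.553722)/(25.533722) = 2.513364
x_1 = 2.513364: f = 5.366393, f' = 12.346393 → x_2 = 2.513364 - (5.366393)/(12.346393) = 2.078711

2.078711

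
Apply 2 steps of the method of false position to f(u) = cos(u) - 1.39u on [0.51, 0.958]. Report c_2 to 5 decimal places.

0.59518

f(0.510000) = 0.163845, f(0.958000) = -0.756463
step 1: c = 0.589759, f(c) = 0.011311 > 0 → new bracket [0.589759, 0.958000]
step 2: c = 0.595183, f(c) = 0.000741 > 0 → new bracket [0.595183, 0.958000]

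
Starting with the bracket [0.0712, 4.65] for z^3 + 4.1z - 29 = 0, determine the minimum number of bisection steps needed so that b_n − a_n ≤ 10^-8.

29

Initial width b − a = 4.65 − 0.0712 = 4.578800.
After n steps the width is (b−a)/2^n; need (b−a)/2^n ≤ 10^-8.
So n ≥ log₂(4.578800/10^-8) = log₂(457880000.0000) ≈ 28.7704.
Hence n = 29.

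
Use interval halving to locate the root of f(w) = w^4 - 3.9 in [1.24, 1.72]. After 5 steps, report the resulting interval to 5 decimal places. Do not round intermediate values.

f(1.240000) = -1.535786, f(1.720000) = 4.852131 (opposite signs)
step 1: m = 1.480000, f(m) = 0.897852 > 0 → root in [1.240000, 1.480000]
step 2: m = 1.360000, f(m) = -0.478980 < 0 → root in [1.360000, 1.480000]
step 3: m = 1.420000, f(m) = 0.165869 > 0 → root in [1.360000, 1.420000]
step 4: m = 1.390000, f(m) = -0.166990 < 0 → root in [1.390000, 1.420000]
step 5: m = 1.405000, f(m) = -0.003225 < 0 → root in [1.405000, 1.420000]

[1.40500, 1.42000]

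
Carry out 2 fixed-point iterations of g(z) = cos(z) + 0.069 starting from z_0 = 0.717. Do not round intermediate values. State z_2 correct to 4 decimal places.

z_1 = g(0.717000) = 0.822780
z_2 = g(0.822780) = 0.749186

0.7492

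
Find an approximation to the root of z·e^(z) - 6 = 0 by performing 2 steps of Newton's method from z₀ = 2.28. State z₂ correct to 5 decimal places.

f'(z) = (z + 1)·e^(z)
z_0 = 2.280000: f = 16.290831, f' = 32.067512 → z_1 = 2.280000 - (16.290831)/(32.067512) = 1.771983
z_1 = 1.771983: f = 4.423707, f' = 16.306216 → z_2 = 1.771983 - (4.423707)/(16.306216) = 1.500694

1.50069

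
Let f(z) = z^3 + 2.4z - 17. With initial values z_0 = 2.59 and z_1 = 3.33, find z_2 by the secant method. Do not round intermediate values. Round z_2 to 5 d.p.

2.36135

f(z_0) = 6.589979, f(z_1) = 27.918037
z_2 = 3.330000 - (27.918037)·(3.330000 - 2.590000)/(27.918037 - (6.589979)) = 2.361354; f(z_2) = 1.834134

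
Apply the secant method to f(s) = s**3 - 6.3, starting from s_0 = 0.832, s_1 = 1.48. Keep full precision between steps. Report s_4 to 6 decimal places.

1.833467

f(s_0) = -5.724070, f(s_1) = -3.058208
s_2 = 1.480000 - (-3.058208)·(1.480000 - 0.832000)/(-3.058208 - (-5.724070)) = 2.223369; f(s_2) = 4.690934
s_3 = 2.223369 - (4.690934)·(2.223369 - 1.480000)/(4.690934 - (-3.058208)) = 1.773371; f(s_3) = -0.723020
s_4 = 1.773371 - (-0.723020)·(1.773371 - 2.223369)/(-0.723020 - (4.690934)) = 1.833467; f(s_4) = -0.136611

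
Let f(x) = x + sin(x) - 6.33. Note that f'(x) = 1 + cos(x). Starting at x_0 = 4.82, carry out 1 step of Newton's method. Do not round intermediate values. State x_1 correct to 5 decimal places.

7.08134

x_0 = 4.820000: f = -2.504216, f' = 1.107403 → x_1 = 4.820000 - (-2.504216)/(1.107403) = 7.081340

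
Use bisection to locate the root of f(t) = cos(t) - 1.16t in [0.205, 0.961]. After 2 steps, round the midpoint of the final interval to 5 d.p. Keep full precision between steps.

0.67750

f(0.205000) = 0.741261, f(0.961000) = -0.542059 (opposite signs)
step 1: m = 0.583000, f(m) = 0.158535 > 0 → root in [0.583000, 0.961000]
step 2: m = 0.772000, f(m) = -0.179003 < 0 → root in [0.583000, 0.772000]
Midpoint of [0.583000, 0.772000] = 0.677500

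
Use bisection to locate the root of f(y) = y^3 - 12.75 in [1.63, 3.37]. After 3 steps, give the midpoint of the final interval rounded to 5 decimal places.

f(1.630000) = -8.419253, f(3.370000) = 25.522753 (opposite signs)
step 1: m = 2.500000, f(m) = 2.875000 > 0 → root in [1.630000, 2.500000]
step 2: m = 2.065000, f(m) = -3.944375 < 0 → root in [2.065000, 2.500000]
step 3: m = 2.282500, f(m) = -0.858617 < 0 → root in [2.282500, 2.500000]
Midpoint of [2.282500, 2.500000] = 2.391250

2.39125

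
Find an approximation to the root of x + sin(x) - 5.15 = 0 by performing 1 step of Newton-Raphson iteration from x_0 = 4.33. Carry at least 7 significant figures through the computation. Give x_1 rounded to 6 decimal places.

f'(x) = 1 + cos(x)
x_0 = 4.330000: f = -1.747776, f' = 0.626862 → x_1 = 4.330000 - (-1.747776)/(0.626862) = 7.118135

7.118135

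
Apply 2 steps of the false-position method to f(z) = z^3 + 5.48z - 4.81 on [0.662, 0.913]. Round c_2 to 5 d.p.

f(0.662000) = -0.892122, f(0.913000) = 0.954288
step 1: c = 0.783275, f(c) = -0.037101 < 0 → new bracket [0.783275, 0.913000]
step 2: c = 0.788129, f(c) = -0.001506 < 0 → new bracket [0.788129, 0.913000]

0.78813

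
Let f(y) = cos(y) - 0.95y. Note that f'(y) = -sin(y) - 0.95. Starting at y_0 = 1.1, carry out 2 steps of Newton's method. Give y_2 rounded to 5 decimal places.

Newton update: y ← y − f(y)/f'(y).
y_0 = 1.100000: f = -0.591404, f' = -1.841207 → y_1 = 1.100000 - (-0.591404)/(-1.841207) = 0.778796
y_1 = 0.778796: f = -0.028096, f' = -1.652423 → y_2 = 0.778796 - (-0.028096)/(-1.652423) = 0.761793

0.76179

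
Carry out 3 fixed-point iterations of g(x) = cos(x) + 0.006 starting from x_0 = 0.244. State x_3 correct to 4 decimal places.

0.8500

x_1 = g(0.244000) = 0.976379
x_2 = g(0.976379) = 0.566026
x_3 = g(0.566026) = 0.850039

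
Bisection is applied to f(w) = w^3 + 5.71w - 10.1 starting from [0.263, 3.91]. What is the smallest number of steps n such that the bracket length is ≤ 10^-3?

12

Initial width b − a = 3.91 − 0.263 = 3.647000.
After n steps the width is (b−a)/2^n; need (b−a)/2^n ≤ 10^-3.
So n ≥ log₂(3.647000/10^-3) = log₂(3647.0000) ≈ 11.8325.
Hence n = 12.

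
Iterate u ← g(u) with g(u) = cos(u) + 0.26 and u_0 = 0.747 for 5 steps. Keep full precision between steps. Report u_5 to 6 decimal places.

0.927848

u_1 = g(0.747000) = 0.993730
u_2 = g(0.993730) = 0.805567
u_3 = g(0.805567) = 0.952702
u_4 = g(0.952702) = 0.839483
u_5 = g(0.839483) = 0.927848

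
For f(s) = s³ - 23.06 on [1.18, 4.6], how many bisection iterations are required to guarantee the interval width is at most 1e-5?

Initial width b − a = 4.6 − 1.18 = 3.420000.
After n steps the width is (b−a)/2^n; need (b−a)/2^n ≤ 1e-5.
So n ≥ log₂(3.420000/1e-5) = log₂(342000.0000) ≈ 18.3836.
Hence n = 19.

19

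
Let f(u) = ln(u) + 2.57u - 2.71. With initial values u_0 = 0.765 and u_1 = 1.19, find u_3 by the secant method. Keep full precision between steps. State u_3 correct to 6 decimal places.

1.039320

Secant update: u_(k+1) = u_k − f(u_k)·(u_k − u_(k-1))/(f(u_k) − f(u_(k-1))).
f(u_0) = -1.011829, f(u_1) = 0.522253
u_2 = 1.190000 - (0.522253)·(1.190000 - 0.765000)/(0.522253 - (-1.011829)) = 1.045316; f(u_2) = 0.020780
u_3 = 1.045316 - (0.020780)·(1.045316 - 1.190000)/(0.020780 - (0.522253)) = 1.039320; f(u_3) = -0.000380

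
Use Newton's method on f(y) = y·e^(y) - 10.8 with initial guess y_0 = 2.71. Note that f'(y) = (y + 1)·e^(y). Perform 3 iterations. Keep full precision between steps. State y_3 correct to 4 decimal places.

1.7990

Newton update: y ← y − f(y)/f'(y).
y_0 = 2.710000: f = 29.929337, f' = 55.758612 → y_1 = 2.710000 - (29.929337)/(55.758612) = 2.173234
y_1 = 2.173234: f = 8.295451, f' = 27.882104 → y_2 = 2.173234 - (8.295451)/(27.882104) = 1.875715
y_2 = 1.875715: f = 1.439947, f' = 18.765430 → y_3 = 1.875715 - (1.439947)/(18.765430) = 1.798981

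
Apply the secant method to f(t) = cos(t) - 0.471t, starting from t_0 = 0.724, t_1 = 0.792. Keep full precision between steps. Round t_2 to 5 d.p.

Secant update: t_(k+1) = t_k − f(t_k)·(t_k − t_(k-1))/(f(t_k) − f(t_(k-1))).
f(t_0) = 0.408158, f(t_1) = 0.329391
t_2 = 0.792000 - (0.329391)·(0.792000 - 0.724000)/(0.329391 - (0.408158)) = 1.076365; f(t_2) = -0.032437

1.07637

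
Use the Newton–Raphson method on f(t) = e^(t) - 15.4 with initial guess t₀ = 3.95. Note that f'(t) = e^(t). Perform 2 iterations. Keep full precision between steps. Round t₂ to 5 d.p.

t_0 = 3.950000: f = 36.535367, f' = 51.935367 → t_1 = 3.950000 - (36.535367)/(51.935367) = 3.246522
t_1 = 3.246522: f = 10.300807, f' = 25.700807 → t_2 = 3.246522 - (10.300807)/(25.700807) = 2.845725

2.84573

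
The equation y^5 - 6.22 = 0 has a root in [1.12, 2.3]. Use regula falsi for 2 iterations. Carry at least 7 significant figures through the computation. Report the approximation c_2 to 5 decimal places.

f(1.120000) = -4.457658, f(2.300000) = 58.143430
step 1: c = 1.204025, f(c) = -3.689671 < 0 → new bracket [1.204025, 2.300000]
step 2: c = 1.269423, f(c) = -2.923660 < 0 → new bracket [1.269423, 2.300000]

1.26942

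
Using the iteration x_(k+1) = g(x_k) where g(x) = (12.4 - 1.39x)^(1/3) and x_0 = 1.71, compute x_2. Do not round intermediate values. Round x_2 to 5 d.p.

2.11068

x_1 = g(1.710000) = 2.156092
x_2 = g(2.156092) = 2.110681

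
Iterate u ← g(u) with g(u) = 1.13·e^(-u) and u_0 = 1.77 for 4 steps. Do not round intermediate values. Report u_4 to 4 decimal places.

u_1 = g(1.770000) = 0.192476
u_2 = g(0.192476) = 0.932153
u_3 = g(0.932153) = 0.444887
u_4 = g(0.444887) = 0.724213

0.7242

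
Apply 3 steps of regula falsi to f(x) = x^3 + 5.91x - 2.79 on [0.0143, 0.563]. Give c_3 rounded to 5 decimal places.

f(0.014300) = -2.705484, f(0.563000) = 0.715784
step 1: c = 0.448203, f(c) = -0.051081 < 0 → new bracket [0.448203, 0.563000]
step 2: c = 0.455850, f(c) = -0.001202 < 0 → new bracket [0.455850, 0.563000]
step 3: c = 0.456030, f(c) = -0.000028 < 0 → new bracket [0.456030, 0.563000]

0.45603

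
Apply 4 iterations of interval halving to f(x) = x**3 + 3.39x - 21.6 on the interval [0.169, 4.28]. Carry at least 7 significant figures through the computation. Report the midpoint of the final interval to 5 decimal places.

f(0.169000) = -21.022263, f(4.280000) = 71.311952 (opposite signs)
step 1: m = 2.224500, f(m) = -3.051229 < 0 → root in [2.224500, 4.280000]
step 2: m = 3.252250, f(m) = 23.824599 > 0 → root in [2.224500, 3.252250]
step 3: m = 2.738375, f(m) = 8.217337 > 0 → root in [2.224500, 2.738375]
step 4: m = 2.481438, f(m) = 2.091604 > 0 → root in [2.224500, 2.481438]
Midpoint of [2.224500, 2.481438] = 2.352969

2.35297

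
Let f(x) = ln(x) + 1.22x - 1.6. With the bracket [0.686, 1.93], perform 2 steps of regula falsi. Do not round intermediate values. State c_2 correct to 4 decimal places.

False-position update: c = (a·f(b) − b·f(a))/(f(b) − f(a)); replace the endpoint whose sign matches f(c).
f(0.686000) = -1.139958, f(1.930000) = 1.412120
step 1: c = 1.241668, f(c) = 0.131290 > 0 → new bracket [0.686000, 1.241668]
step 2: c = 1.184280, f(c) = 0.013957 > 0 → new bracket [0.686000, 1.184280]

1.1843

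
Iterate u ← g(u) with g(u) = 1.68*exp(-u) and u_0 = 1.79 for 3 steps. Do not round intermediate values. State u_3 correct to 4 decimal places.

0.4722

u_1 = g(1.790000) = 0.280493
u_2 = g(0.280493) = 1.269091
u_3 = g(1.269091) = 0.472226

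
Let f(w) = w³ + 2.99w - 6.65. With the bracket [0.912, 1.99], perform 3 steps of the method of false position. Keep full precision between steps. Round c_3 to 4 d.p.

1.3595

f(0.912000) = -3.164569, f(1.990000) = 7.180699
step 1: c = 1.241755, f(c) = -1.022420 < 0 → new bracket [1.241755, 1.990000]
step 2: c = 1.335015, f(c) = -0.278955 < 0 → new bracket [1.335015, 1.990000]
step 3: c = 1.359508, f(c) = -0.072342 < 0 → new bracket [1.359508, 1.990000]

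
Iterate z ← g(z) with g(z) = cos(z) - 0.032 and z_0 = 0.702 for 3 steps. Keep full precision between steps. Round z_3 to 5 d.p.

0.72497

z_1 = g(0.702000) = 0.731552
z_2 = g(0.731552) = 0.712138
z_3 = g(0.712138) = 0.724966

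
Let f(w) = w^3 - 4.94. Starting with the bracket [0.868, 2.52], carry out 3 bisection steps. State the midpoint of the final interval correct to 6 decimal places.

f(0.868000) = -4.286028, f(2.520000) = 11.063008 (opposite signs)
step 1: m = 1.694000, f(m) = -0.078837 < 0 → root in [1.694000, 2.520000]
step 2: m = 2.107000, f(m) = 4.413919 > 0 → root in [1.694000, 2.107000]
step 3: m = 1.900500, f(m) = 1.924416 > 0 → root in [1.694000, 1.900500]
Midpoint of [1.694000, 1.900500] = 1.797250

1.797250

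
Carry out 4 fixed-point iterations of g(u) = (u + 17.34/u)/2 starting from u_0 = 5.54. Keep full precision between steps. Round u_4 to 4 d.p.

4.1641

u_1 = g(5.540000) = 4.334982
u_2 = g(4.334982) = 4.167499
u_3 = g(4.167499) = 4.164134
u_4 = g(4.164134) = 4.164133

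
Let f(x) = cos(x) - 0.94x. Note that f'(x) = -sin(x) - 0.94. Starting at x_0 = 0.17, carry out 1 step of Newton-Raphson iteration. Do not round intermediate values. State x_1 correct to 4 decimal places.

0.9145

Newton update: x ← x − f(x)/f'(x).
x_0 = 0.170000: f = 0.825785, f' = -1.109182 → x_1 = 0.170000 - (0.825785)/(-1.109182) = 0.914499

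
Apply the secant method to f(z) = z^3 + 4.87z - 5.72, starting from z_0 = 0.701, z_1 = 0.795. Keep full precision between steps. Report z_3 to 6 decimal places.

Secant update: z_(k+1) = z_k − f(z_k)·(z_k − z_(k-1))/(f(z_k) − f(z_(k-1))).
f(z_0) = -1.961658, f(z_1) = -1.345890
z_2 = 0.795000 - (-1.345890)·(0.795000 - 0.701000)/(-1.345890 - (-1.961658)) = 1.000457; f(z_2) = 0.153596
z_3 = 1.000457 - (0.153596)·(1.000457 - 0.795000)/(0.153596 - (-1.345890)) = 0.979411; f(z_3) = -0.010769

0.979411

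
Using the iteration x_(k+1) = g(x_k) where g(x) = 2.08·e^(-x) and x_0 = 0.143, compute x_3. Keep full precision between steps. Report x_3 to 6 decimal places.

1.476278

x_1 = g(0.143000) = 1.802848
x_2 = g(1.802848) = 0.342844
x_3 = g(0.342844) = 1.476278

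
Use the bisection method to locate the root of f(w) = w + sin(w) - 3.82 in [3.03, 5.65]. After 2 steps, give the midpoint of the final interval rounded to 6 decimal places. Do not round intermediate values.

4.667500

f(3.030000) = -0.678639, f(5.650000) = 1.238284 (opposite signs)
step 1: m = 4.340000, f(m) = -0.411461 < 0 → root in [4.340000, 5.650000]
step 2: m = 4.995000, f(m) = 0.214669 > 0 → root in [4.340000, 4.995000]
Midpoint of [4.340000, 4.995000] = 4.667500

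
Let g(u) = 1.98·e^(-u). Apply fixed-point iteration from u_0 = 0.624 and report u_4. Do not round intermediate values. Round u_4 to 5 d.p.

0.73006

u_1 = g(0.624000) = 1.060878
u_2 = g(1.060878) = 0.685380
u_3 = g(0.685380) = 0.997719
u_4 = g(0.997719) = 0.730065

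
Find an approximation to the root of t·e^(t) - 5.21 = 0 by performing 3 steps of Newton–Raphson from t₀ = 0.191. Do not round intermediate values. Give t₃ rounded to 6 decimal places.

f'(t) = (t + 1)·e^(t)
t_0 = 0.191000: f = -4.978802, f' = 1.441657 → t_1 = 0.191000 - (-4.978802)/(1.441657) = 3.644527
t_1 = 3.644527: f = 134.246640, f' = 177.721313 → t_2 = 3.644527 - (134.246640)/(177.721313) = 2.889150
t_2 = 2.889150: f = 46.731190, f' = 69.919209 → t_3 = 2.889150 - (46.731190)/(69.919209) = 2.220790

2.220790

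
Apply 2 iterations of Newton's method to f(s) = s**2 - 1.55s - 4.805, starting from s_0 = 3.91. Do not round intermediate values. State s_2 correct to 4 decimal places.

3.1023

Newton update: s ← s − f(s)/f'(s).
f'(s) = 2s - 1.55
s_0 = 3.910000: f = 4.422600, f' = 6.270000 → s_1 = 3.910000 - (4.422600)/(6.270000) = 3.204641
s_1 = 3.204641: f = 0.497531, f' = 4.859282 → s_2 = 3.204641 - (0.497531)/(4.859282) = 3.102253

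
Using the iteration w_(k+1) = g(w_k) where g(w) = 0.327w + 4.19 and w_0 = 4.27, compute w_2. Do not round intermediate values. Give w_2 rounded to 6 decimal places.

w_1 = g(4.270000) = 5.586290
w_2 = g(5.586290) = 6.016717

6.016717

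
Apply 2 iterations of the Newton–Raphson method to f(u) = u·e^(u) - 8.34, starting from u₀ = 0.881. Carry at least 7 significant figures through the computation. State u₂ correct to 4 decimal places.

Newton update: u ← u − f(u)/f'(u).
f'(u) = (u + 1)·e^(u)
u_0 = 0.881000: f = -6.213872, f' = 4.539440 → u_1 = 0.881000 - (-6.213872)/(4.539440) = 2.249863
u_1 = 2.249863: f = 13.003192, f' = 30.829631 → u_2 = 2.249863 - (13.003192)/(30.829631) = 1.828088

1.8281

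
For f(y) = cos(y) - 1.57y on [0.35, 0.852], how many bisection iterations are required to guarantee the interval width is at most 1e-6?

19

Initial width b − a = 0.852 − 0.35 = 0.502000.
After n steps the width is (b−a)/2^n; need (b−a)/2^n ≤ 1e-6.
So n ≥ log₂(0.502000/1e-6) = log₂(502000.0000) ≈ 18.9373.
Hence n = 19.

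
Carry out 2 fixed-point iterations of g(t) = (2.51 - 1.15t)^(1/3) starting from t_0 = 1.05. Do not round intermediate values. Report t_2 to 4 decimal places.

t_1 = g(1.050000) = 1.092092
t_2 = g(1.092092) = 1.078392

1.0784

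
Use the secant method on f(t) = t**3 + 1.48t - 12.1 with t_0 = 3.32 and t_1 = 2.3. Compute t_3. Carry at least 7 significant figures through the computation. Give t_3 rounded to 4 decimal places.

2.0887

f(t_0) = 29.407968, f(t_1) = 3.471000
t_2 = 2.300000 - (3.471000)·(2.300000 - 3.320000)/(3.471000 - (29.407968)) = 2.163499; f(t_2) = 1.228730
t_3 = 2.163499 - (1.228730)·(2.163499 - 2.300000)/(1.228730 - (3.471000)) = 2.088699; f(t_3) = 0.103560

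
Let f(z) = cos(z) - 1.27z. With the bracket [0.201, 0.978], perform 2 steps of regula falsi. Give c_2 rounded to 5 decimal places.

0.63212

f(0.201000) = 0.724597, f(0.978000) = -0.683378
step 1: c = 0.600874, f(c) = 0.061732 > 0 → new bracket [0.600874, 0.978000]
step 2: c = 0.632119, f(c) = 0.003987 > 0 → new bracket [0.632119, 0.978000]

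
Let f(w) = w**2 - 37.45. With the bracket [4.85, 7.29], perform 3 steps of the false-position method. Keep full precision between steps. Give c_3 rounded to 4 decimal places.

6.1187

False-position update: c = (a·f(b) − b·f(a))/(f(b) − f(a)); replace the endpoint whose sign matches f(c).
f(4.850000) = -13.927500, f(7.290000) = 15.694100
step 1: c = 5.997241, f(c) = -1.483106 < 0 → new bracket [5.997241, 7.290000]
step 2: c = 6.108859, f(c) = -0.131838 < 0 → new bracket [6.108859, 7.290000]
step 3: c = 6.118699, f(c) = -0.011525 < 0 → new bracket [6.118699, 7.290000]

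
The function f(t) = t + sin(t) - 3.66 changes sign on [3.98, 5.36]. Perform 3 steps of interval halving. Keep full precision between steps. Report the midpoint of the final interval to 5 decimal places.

f(3.980000) = -0.423579, f(5.360000) = 0.902473 (opposite signs)
step 1: m = 4.670000, f(m) = 0.010898 > 0 → root in [3.980000, 4.670000]
step 2: m = 4.325000, f(m) = -0.260899 < 0 → root in [4.325000, 4.670000]
step 3: m = 4.497500, f(m) = -0.139500 < 0 → root in [4.497500, 4.670000]
Midpoint of [4.497500, 4.670000] = 4.583750

4.58375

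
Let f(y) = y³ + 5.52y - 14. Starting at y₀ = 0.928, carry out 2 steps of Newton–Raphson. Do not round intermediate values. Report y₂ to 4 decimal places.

f'(y) = 3y² + 5.52
y_0 = 0.928000: f = -8.078261, f' = 8.103552 → y_1 = 0.928000 - (-8.078261)/(8.103552) = 1.924879
y_1 = 1.924879: f = 3.757316, f' = 16.635478 → y_2 = 1.924879 - (3.757316)/(16.635478) = 1.699017

1.6990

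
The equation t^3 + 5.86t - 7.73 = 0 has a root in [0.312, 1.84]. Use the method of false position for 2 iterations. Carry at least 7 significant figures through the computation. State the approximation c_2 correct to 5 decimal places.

1.04846

False-position update: c = (a·f(b) − b·f(a))/(f(b) − f(a)); replace the endpoint whose sign matches f(c).
f(0.312000) = -5.871309, f(1.840000) = 9.281904
step 1: c = 0.904043, f(c) = -1.693436 < 0 → new bracket [0.904043, 1.840000]
step 2: c = 1.048456, f(c) = -0.433518 < 0 → new bracket [1.048456, 1.840000]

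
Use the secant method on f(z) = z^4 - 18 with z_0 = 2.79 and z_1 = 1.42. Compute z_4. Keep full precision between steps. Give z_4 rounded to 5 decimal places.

2.01060

Secant update: z_(k+1) = z_k − f(z_k)·(z_k − z_(k-1))/(f(z_k) − f(z_(k-1))).
f(z_0) = 42.592213, f(z_1) = -13.934131
z_2 = 1.420000 - (-13.934131)·(1.420000 - 2.790000)/(-13.934131 - (42.592213)) = 1.757714; f(z_2) = -8.454620
z_3 = 1.757714 - (-8.454620)·(1.757714 - 1.420000)/(-8.454620 - (-13.934131)) = 2.278791; f(z_3) = 8.966104
z_4 = 2.278791 - (8.966104)·(2.278791 - 1.757714)/(8.966104 - (-8.454620)) = 2.010603; f(z_4) = -1.657988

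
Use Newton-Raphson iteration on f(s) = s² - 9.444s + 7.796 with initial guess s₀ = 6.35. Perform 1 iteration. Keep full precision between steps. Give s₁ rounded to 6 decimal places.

9.989711

f'(s) = 2s - 9.444
s_0 = 6.350000: f = -11.850900, f' = 3.256000 → s_1 = 6.350000 - (-11.850900)/(3.256000) = 9.989711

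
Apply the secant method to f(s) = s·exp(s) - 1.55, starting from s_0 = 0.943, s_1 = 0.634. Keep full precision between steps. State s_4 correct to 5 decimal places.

0.73971

f(s_0) = 0.871316, f(s_1) = -0.354824
s_2 = 0.634000 - (-0.354824)·(0.634000 - 0.943000)/(-0.354824 - (0.871316)) = 0.723419; f(s_2) = -0.058693
s_3 = 0.723419 - (-0.058693)·(0.723419 - 0.634000)/(-0.058693 - (-0.354824)) = 0.741142; f(s_3) = 0.005161
s_4 = 0.741142 - (0.005161)·(0.741142 - 0.723419)/(0.005161 - (-0.058693)) = 0.739710; f(s_4) = -0.000067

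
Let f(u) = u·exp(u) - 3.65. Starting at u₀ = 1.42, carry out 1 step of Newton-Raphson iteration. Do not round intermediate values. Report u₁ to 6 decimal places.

1.197792

Newton update: u ← u − f(u)/f'(u).
f'(u) = (u + 1)·exp(u)
u_0 = 1.420000: f = 2.224711, f' = 10.011831 → u_1 = 1.420000 - (2.224711)/(10.011831) = 1.197792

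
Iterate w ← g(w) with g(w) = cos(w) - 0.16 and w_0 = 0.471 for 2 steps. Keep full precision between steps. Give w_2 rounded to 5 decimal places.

0.58443

w_1 = g(0.471000) = 0.731115
w_2 = g(0.731115) = 0.584430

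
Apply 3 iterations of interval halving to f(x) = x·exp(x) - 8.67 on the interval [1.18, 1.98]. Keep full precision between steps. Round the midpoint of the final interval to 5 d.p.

1.63000

f(1.180000) = -4.829838, f(1.980000) = 5.670631 (opposite signs)
step 1: m = 1.580000, f(m) = -0.999170 < 0 → root in [1.580000, 1.980000]
step 2: m = 1.780000, f(m) = 1.885144 > 0 → root in [1.580000, 1.780000]
step 3: m = 1.680000, f(m) = 0.344134 > 0 → root in [1.580000, 1.680000]
Midpoint of [1.580000, 1.680000] = 1.630000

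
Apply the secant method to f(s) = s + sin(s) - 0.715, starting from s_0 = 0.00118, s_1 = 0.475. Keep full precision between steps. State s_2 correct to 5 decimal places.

0.36427

Secant update: s_(k+1) = s_k − f(s_k)·(s_k − s_(k-1))/(f(s_k) − f(s_(k-1))).
f(s_0) = -0.712640, f(s_1) = 0.217338
s_2 = 0.475000 - (0.217338)·(0.475000 - 0.001180)/(0.217338 - (-0.712640)) = 0.364267; f(s_2) = 0.005531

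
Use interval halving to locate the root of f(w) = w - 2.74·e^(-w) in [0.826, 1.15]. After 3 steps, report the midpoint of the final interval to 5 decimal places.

f(0.826000) = -0.373564, f(1.150000) = 0.282415 (opposite signs)
step 1: m = 0.988000, f(m) = -0.032158 < 0 → root in [0.988000, 1.150000]
step 2: m = 1.069000, f(m) = 0.128216 > 0 → root in [0.988000, 1.069000]
step 3: m = 1.028500, f(m) = 0.048833 > 0 → root in [0.988000, 1.028500]
Midpoint of [0.988000, 1.028500] = 1.008250

1.00825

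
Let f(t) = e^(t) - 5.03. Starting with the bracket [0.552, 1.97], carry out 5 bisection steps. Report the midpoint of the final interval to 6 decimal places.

f(0.552000) = -3.293277, f(1.970000) = 2.140676 (opposite signs)
step 1: m = 1.261000, f(m) = -1.501051 < 0 → root in [1.261000, 1.970000]
step 2: m = 1.615500, f(m) = 0.000402 > 0 → root in [1.261000, 1.615500]
step 3: m = 1.438250, f(m) = -0.816684 < 0 → root in [1.438250, 1.615500]
step 4: m = 1.526875, f(m) = -0.426232 < 0 → root in [1.526875, 1.615500]
step 5: m = 1.571187, f(m) = -0.217641 < 0 → root in [1.571187, 1.615500]
Midpoint of [1.571187, 1.615500] = 1.593344

1.593344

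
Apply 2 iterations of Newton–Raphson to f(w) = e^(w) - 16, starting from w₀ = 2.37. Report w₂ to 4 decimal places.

Newton update: w ← w − f(w)/f'(w).
f'(w) = e^(w)
w_0 = 2.370000: f = -5.302608, f' = 10.697392 → w_1 = 2.370000 - (-5.302608)/(10.697392) = 2.865692
w_1 = 2.865692: f = 1.561195, f' = 17.561195 → w_2 = 2.865692 - (1.561195)/(17.561195) = 2.776791

2.7768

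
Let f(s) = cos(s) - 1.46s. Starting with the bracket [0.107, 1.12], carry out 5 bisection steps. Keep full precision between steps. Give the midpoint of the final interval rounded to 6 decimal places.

f(0.107000) = 0.838061, f(1.120000) = -1.199518 (opposite signs)
step 1: m = 0.613500, f(m) = -0.078072 < 0 → root in [0.107000, 0.613500]
step 2: m = 0.360250, f(m) = 0.409844 > 0 → root in [0.360250, 0.613500]
step 3: m = 0.486875, f(m) = 0.172962 > 0 → root in [0.486875, 0.613500]
step 4: m = 0.550188, f(m) = 0.049153 > 0 → root in [0.550188, 0.613500]
step 5: m = 0.581844, f(m) = -0.014041 < 0 → root in [0.550188, 0.581844]
Midpoint of [0.550188, 0.581844] = 0.566016

0.566016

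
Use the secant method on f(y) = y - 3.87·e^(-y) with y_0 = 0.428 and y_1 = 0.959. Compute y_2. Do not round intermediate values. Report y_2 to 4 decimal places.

1.1363

f(y_0) = -2.094510, f(y_1) = -0.524278
y_2 = 0.959000 - (-0.524278)·(0.959000 - 0.428000)/(-0.524278 - (-2.094510)) = 1.136293; f(y_2) = -0.106003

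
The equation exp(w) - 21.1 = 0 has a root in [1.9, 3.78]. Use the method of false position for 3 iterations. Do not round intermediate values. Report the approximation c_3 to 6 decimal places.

3.002902

False-position update: c = (a·f(b) − b·f(a))/(f(b) − f(a)); replace the endpoint whose sign matches f(c).
f(1.900000) = -14.414106, f(3.780000) = 22.716042
step 1: c = 2.629825, f(c) = -7.228655 < 0 → new bracket [2.629825, 3.780000]
step 2: c = 2.907478, f(c) = -2.789446 < 0 → new bracket [2.907478, 3.780000]
step 3: c = 3.002902, f(c) = -0.956083 < 0 → new bracket [3.002902, 3.780000]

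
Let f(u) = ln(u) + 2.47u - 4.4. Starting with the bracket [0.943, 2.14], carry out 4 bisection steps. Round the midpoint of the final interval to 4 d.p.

f(0.943000) = -2.129479, f(2.140000) = 1.646606 (opposite signs)
step 1: m = 1.541500, f(m) = -0.159739 < 0 → root in [1.541500, 2.140000]
step 2: m = 1.840750, f(m) = 0.756826 > 0 → root in [1.541500, 1.840750]
step 3: m = 1.691125, f(m) = 0.302473 > 0 → root in [1.541500, 1.691125]
step 4: m = 1.616313, f(m) = 0.072439 > 0 → root in [1.541500, 1.616313]
Midpoint of [1.541500, 1.616313] = 1.578906

1.5789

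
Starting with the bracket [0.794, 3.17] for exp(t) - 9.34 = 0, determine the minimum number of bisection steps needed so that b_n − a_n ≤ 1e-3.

12

Initial width b − a = 3.17 − 0.794 = 2.376000.
After n steps the width is (b−a)/2^n; need (b−a)/2^n ≤ 1e-3.
So n ≥ log₂(2.376000/1e-3) = log₂(2376.0000) ≈ 11.2143.
Hence n = 12.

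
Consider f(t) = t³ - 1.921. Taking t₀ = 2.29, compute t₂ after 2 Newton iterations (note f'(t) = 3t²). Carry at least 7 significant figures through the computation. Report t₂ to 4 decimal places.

1.3347

t_0 = 2.290000: f = 10.087989, f' = 15.732300 → t_1 = 2.290000 - (10.087989)/(15.732300) = 1.648772
t_1 = 1.648772: f = 2.561104, f' = 8.155349 → t_2 = 1.648772 - (2.561104)/(8.155349) = 1.334732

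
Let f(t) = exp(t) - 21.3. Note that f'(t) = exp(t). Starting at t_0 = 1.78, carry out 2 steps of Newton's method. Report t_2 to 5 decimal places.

t_0 = 1.780000: f = -15.370144, f' = 5.929856 → t_1 = 1.780000 - (-15.370144)/(5.929856) = 4.371993
t_1 = 4.371993: f = 57.901286, f' = 79.201286 → t_2 = 4.371993 - (57.901286)/(79.201286) = 3.640928

3.64093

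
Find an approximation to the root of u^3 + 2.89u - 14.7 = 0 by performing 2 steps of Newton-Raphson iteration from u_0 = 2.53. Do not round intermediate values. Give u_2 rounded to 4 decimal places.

2.0622

f'(u) = 3u^2 + 2.89
u_0 = 2.530000: f = 8.805977, f' = 22.092700 → u_1 = 2.530000 - (8.805977)/(22.092700) = 2.131408
u_1 = 2.131408: f = 1.142540, f' = 16.518698 → u_2 = 2.131408 - (1.142540)/(16.518698) = 2.062241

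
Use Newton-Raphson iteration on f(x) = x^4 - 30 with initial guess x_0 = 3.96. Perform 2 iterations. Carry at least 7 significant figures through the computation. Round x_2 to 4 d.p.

2.5721

f'(x) = 4x^3
x_0 = 3.960000: f = 215.912579, f' = 248.396544 → x_1 = 3.960000 - (215.912579)/(248.396544) = 3.090775
x_1 = 3.090775: f = 61.257665, f' = 118.103293 → x_2 = 3.090775 - (61.257665)/(118.103293) = 2.572096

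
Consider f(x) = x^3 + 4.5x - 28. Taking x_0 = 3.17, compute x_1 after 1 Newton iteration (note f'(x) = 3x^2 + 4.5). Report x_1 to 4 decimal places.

2.6470

x_0 = 3.170000: f = 18.120013, f' = 34.646700 → x_1 = 3.170000 - (18.120013)/(34.646700) = 2.647006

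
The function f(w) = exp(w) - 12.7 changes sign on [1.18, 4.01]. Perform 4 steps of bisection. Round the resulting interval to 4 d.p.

f(1.180000) = -9.445626, f(4.010000) = 42.446871 (opposite signs)
step 1: m = 2.595000, f(m) = 0.696587 > 0 → root in [1.180000, 2.595000]
step 2: m = 1.887500, f(m) = -6.097159 < 0 → root in [1.887500, 2.595000]
step 3: m = 2.241250, f(m) = -3.294920 < 0 → root in [2.241250, 2.595000]
step 4: m = 2.418125, f(m) = -1.475207 < 0 → root in [2.418125, 2.595000]

[2.4181, 2.5950]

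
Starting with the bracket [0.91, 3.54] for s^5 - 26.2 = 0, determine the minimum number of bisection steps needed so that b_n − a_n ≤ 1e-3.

12

Initial width b − a = 3.54 − 0.91 = 2.630000.
After n steps the width is (b−a)/2^n; need (b−a)/2^n ≤ 1e-3.
So n ≥ log₂(2.630000/1e-3) = log₂(2630.0000) ≈ 11.3608.
Hence n = 12.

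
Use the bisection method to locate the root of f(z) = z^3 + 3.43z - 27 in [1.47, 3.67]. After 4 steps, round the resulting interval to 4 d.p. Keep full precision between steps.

f(1.470000) = -18.781377, f(3.670000) = 35.018963 (opposite signs)
step 1: m = 2.570000, f(m) = -1.210307 < 0 → root in [2.570000, 3.670000]
step 2: m = 3.120000, f(m) = 14.072928 > 0 → root in [2.570000, 3.120000]
step 3: m = 2.845000, f(m) = 5.785851 > 0 → root in [2.570000, 2.845000]
step 4: m = 2.707500, f(m) = 2.134206 > 0 → root in [2.570000, 2.707500]

[2.5700, 2.7075]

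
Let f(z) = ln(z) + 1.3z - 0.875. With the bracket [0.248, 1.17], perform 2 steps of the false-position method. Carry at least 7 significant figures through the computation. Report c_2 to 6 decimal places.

f(0.248000) = -1.946927, f(1.170000) = 0.803004
step 1: c = 0.900768, f(c) = 0.191491 > 0 → new bracket [0.248000, 0.900768]
step 2: c = 0.842314, f(c) = 0.048406 > 0 → new bracket [0.248000, 0.842314]

0.842314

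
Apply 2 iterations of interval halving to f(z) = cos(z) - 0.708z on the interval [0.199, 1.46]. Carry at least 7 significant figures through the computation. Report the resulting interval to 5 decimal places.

[0.82950, 1.14475]

f(0.199000) = 0.839373, f(1.460000) = -0.923110 (opposite signs)
step 1: m = 0.829500, f(m) = 0.087959 > 0 → root in [0.829500, 1.460000]
step 2: m = 1.144750, f(m) = -0.397209 < 0 → root in [0.829500, 1.144750]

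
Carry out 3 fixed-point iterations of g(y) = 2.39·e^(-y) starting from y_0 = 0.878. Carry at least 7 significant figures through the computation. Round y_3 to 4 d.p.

y_1 = g(0.878000) = 0.993316
y_2 = g(0.993316) = 0.885129
y_3 = g(0.885129) = 0.986260

0.9863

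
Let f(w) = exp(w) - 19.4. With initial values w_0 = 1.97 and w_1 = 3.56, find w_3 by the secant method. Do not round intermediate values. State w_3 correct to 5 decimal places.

f(w_0) = -12.229324, f(w_1) = 15.763197
w_2 = 3.560000 - (15.763197)·(3.560000 - 1.970000)/(15.763197 - (-12.229324)) = 2.664636; f(w_2) = -5.037273
w_3 = 2.664636 - (-5.037273)·(2.664636 - 3.560000)/(-5.037273 - (15.763197)) = 2.881468; f(w_3) = -1.559563

2.88147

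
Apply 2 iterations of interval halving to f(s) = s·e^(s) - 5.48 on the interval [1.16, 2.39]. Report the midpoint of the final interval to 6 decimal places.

f(1.160000) = -1.779677, f(2.390000) = 20.603251 (opposite signs)
step 1: m = 1.775000, f(m) = 4.992999 > 0 → root in [1.160000, 1.775000]
step 2: m = 1.467500, f(m) = 0.886566 > 0 → root in [1.160000, 1.467500]
Midpoint of [1.160000, 1.467500] = 1.313750

1.313750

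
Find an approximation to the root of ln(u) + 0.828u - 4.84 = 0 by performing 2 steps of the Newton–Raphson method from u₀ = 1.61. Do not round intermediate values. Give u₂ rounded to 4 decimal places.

4.1262

Newton update: u ← u − f(u)/f'(u).
f'(u) = 1/u + 0.828
u_0 = 1.610000: f = -3.030686, f' = 1.449118 → u_1 = 1.610000 - (-3.030686)/(1.449118) = 3.701400
u_1 = 3.701400: f = -0.466529, f' = 1.098168 → u_2 = 3.701400 - (-0.466529)/(1.098168) = 4.126225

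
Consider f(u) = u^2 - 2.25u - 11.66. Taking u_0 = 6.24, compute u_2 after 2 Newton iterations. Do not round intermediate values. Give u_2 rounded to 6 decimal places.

f'(u) = 2u - 2.25
u_0 = 6.240000: f = 13.237600, f' = 10.230000 → u_1 = 6.240000 - (13.237600)/(10.230000) = 4.946002
u_1 = 4.946002: f = 1.674431, f' = 7.642004 → u_2 = 4.946002 - (1.674431)/(7.642004) = 4.726893

4.726893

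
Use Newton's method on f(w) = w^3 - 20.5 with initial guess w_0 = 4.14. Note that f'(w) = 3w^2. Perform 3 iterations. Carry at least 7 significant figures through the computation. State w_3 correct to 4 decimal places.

w_0 = 4.140000: f = 50.457944, f' = 51.418800 → w_1 = 4.140000 - (50.457944)/(51.418800) = 3.158687
w_1 = 3.158687: f = 11.015175, f' = 29.931908 → w_2 = 3.158687 - (11.015175)/(29.931908) = 2.790679
w_2 = 2.790679: f = 1.233501, f' = 23.363669 → w_3 = 2.790679 - (1.233501)/(23.363669) = 2.737883

2.7379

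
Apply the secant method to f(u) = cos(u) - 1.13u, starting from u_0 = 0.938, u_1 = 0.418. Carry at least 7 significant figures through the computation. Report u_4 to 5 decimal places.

f(u_0) = -0.468538, f(u_1) = 0.441563
u_2 = 0.418000 - (0.441563)·(0.418000 - 0.938000)/(0.441563 - (-0.468538)) = 0.670294; f(u_2) = 0.026208
u_3 = 0.670294 - (0.026208)·(0.670294 - 0.418000)/(0.026208 - (0.441563)) = 0.686212; f(u_3) = -0.001769
u_4 = 0.686212 - (-0.001769)·(0.686212 - 0.670294)/(-0.001769 - (0.026208)) = 0.685206; f(u_4) = 0.000006

0.68521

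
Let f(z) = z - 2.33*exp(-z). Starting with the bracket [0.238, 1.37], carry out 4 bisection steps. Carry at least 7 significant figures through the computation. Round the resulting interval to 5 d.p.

[0.87475, 0.94550]

f(0.238000) = -1.598512, f(1.370000) = 0.777931 (opposite signs)
step 1: m = 0.804000, f(m) = -0.238757 < 0 → root in [0.804000, 1.370000]
step 2: m = 1.087000, f(m) = 0.301262 > 0 → root in [0.804000, 1.087000]
step 3: m = 0.945500, f(m) = 0.040329 > 0 → root in [0.804000, 0.945500]
step 4: m = 0.874750, f(m) = -0.096781 < 0 → root in [0.874750, 0.945500]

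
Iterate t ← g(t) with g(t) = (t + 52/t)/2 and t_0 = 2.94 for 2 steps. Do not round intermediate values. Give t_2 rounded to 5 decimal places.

7.67773

t_1 = g(2.940000) = 10.313537
t_2 = g(10.313537) = 7.677727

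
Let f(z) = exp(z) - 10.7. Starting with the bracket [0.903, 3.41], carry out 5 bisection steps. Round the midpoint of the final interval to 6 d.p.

2.352359

f(0.903000) = -8.233007, f(3.410000) = 19.565244 (opposite signs)
step 1: m = 2.156500, f(m) = -2.059158 < 0 → root in [2.156500, 3.410000]
step 2: m = 2.783250, f(m) = 5.471493 > 0 → root in [2.156500, 2.783250]
step 3: m = 2.469875, f(m) = 1.120969 > 0 → root in [2.156500, 2.469875]
step 4: m = 2.313188, f(m) = -0.593412 < 0 → root in [2.313188, 2.469875]
step 5: m = 2.391531, f(m) = 0.230218 > 0 → root in [2.313188, 2.391531]
Midpoint of [2.313188, 2.391531] = 2.352359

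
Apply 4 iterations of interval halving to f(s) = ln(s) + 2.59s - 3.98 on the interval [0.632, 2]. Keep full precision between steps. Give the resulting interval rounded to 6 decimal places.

f(0.632000) = -2.801986, f(2.000000) = 1.893147 (opposite signs)
step 1: m = 1.316000, f(m) = -0.296963 < 0 → root in [1.316000, 2.000000]
step 2: m = 1.658000, f(m) = 0.819832 > 0 → root in [1.316000, 1.658000]
step 3: m = 1.487000, f(m) = 0.268091 > 0 → root in [1.316000, 1.487000]
step 4: m = 1.401500, f(m) = -0.012572 < 0 → root in [1.401500, 1.487000]

[1.401500, 1.487000]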